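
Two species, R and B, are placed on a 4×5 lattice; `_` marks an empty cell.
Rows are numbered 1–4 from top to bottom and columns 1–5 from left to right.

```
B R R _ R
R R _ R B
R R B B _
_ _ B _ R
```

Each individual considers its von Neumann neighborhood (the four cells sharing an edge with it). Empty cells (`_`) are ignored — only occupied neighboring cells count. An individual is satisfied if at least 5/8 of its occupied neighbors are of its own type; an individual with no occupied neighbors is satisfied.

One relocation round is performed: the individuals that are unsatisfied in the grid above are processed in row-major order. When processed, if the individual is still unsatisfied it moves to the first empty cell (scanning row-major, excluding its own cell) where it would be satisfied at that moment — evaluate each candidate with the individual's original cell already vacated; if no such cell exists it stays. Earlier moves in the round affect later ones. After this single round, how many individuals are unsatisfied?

Initially unsatisfied (in order): (1,1), (1,5), (2,4), (2,5), (3,4).
  (1,1) → (3,5).
  (1,5) → (1,1).
  (2,4) → (1,4).
  (2,5): now satisfied by earlier moves; stays.
  (3,4): now satisfied by earlier moves; stays.
Resulting grid:
R R R R _
R R _ _ B
R R B B B
_ _ B _ R
Unsatisfied now: (4,5).

1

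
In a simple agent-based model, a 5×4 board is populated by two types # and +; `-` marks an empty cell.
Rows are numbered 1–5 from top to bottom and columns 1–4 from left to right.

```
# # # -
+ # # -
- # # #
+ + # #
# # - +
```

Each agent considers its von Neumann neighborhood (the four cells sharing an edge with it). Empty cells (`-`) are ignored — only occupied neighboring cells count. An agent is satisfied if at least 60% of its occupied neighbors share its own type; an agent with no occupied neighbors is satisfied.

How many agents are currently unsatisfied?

Row 1: (1,1)# 1/2 ✗ · (1,2)# 3/3 ✓ · (1,3)# 2/2 ✓
Row 2: (2,1)+ 0/2 ✗ · (2,2)# 3/4 ✓ · (2,3)# 3/3 ✓
Row 3: (3,2)# 2/3 ✓ · (3,3)# 4/4 ✓ · (3,4)# 2/2 ✓
Row 4: (4,1)+ 1/2 ✗ · (4,2)+ 1/4 ✗ · (4,3)# 2/3 ✓ · (4,4)# 2/3 ✓
Row 5: (5,1)# 1/2 ✗ · (5,2)# 1/2 ✗ · (5,4)+ 0/1 ✗
Unsatisfied: (1,1), (2,1), (4,1), (4,2), (5,1), (5,2), (5,4) — 7 in total.

7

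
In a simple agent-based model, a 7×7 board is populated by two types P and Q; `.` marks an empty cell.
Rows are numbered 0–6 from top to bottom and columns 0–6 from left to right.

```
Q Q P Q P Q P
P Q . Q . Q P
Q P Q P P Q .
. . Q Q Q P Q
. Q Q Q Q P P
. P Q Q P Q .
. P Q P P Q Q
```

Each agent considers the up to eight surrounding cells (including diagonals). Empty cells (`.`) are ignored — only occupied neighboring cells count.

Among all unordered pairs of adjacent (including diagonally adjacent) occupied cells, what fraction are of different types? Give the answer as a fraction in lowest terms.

58/109

Scan each occupied cell's neighbors to the right and below (and the two forward diagonals) so each pair is counted once.
Row 0: Q(0,0)–Q(0,1)= Q(0,0)–P(1,0)≠ Q(0,0)–Q(1,1)= Q(0,1)–P(0,2)≠ Q(0,1)–Q(1,1)= Q(0,1)–P(1,0)≠ P(0,2)–Q(0,3)≠ P(0,2)–Q(1,3)≠ P(0,2)–Q(1,1)≠ Q(0,3)–P(0,4)≠ Q(0,3)–Q(1,3)= P(0,4)–Q(0,5)≠ P(0,4)–Q(1,5)≠ P(0,4)–Q(1,3)≠ Q(0,5)–P(0,6)≠ Q(0,5)–Q(1,5)= Q(0,5)–P(1,6)≠ P(0,6)–P(1,6)= P(0,6)–Q(1,5)≠  → 13/19 unlike.
Row 1: P(1,0)–Q(1,1)≠ P(1,0)–Q(2,0)≠ P(1,0)–P(2,1)= Q(1,1)–P(2,1)≠ Q(1,1)–Q(2,2)= Q(1,1)–Q(2,0)= Q(1,3)–P(2,3)≠ Q(1,3)–P(2,4)≠ Q(1,3)–Q(2,2)= Q(1,5)–P(1,6)≠ Q(1,5)–Q(2,5)= Q(1,5)–P(2,4)≠ P(1,6)–Q(2,5)≠  → 8/13 unlike.
Row 2: Q(2,0)–P(2,1)≠ P(2,1)–Q(2,2)≠ P(2,1)–Q(3,2)≠ Q(2,2)–P(2,3)≠ Q(2,2)–Q(3,2)= Q(2,2)–Q(3,3)= P(2,3)–P(2,4)= P(2,3)–Q(3,3)≠ P(2,3)–Q(3,4)≠ P(2,3)–Q(3,2)≠ P(2,4)–Q(2,5)≠ P(2,4)–Q(3,4)≠ P(2,4)–P(3,5)= P(2,4)–Q(3,3)≠ Q(2,5)–P(3,5)≠ Q(2,5)–Q(3,6)= Q(2,5)–Q(3,4)=  → 11/17 unlike.
Row 3: Q(3,2)–Q(3,3)= Q(3,2)–Q(4,2)= Q(3,2)–Q(4,3)= Q(3,2)–Q(4,1)= Q(3,3)–Q(3,4)= Q(3,3)–Q(4,3)= Q(3,3)–Q(4,4)= Q(3,3)–Q(4,2)= Q(3,4)–P(3,5)≠ Q(3,4)–Q(4,4)= Q(3,4)–P(4,5)≠ Q(3,4)–Q(4,3)= P(3,5)–Q(3,6)≠ P(3,5)–P(4,5)= P(3,5)–P(4,6)= P(3,5)–Q(4,4)≠ Q(3,6)–P(4,6)≠ Q(3,6)–P(4,5)≠  → 6/18 unlike.
Row 4: Q(4,1)–Q(4,2)= Q(4,1)–P(5,1)≠ Q(4,1)–Q(5,2)= Q(4,2)–Q(4,3)= Q(4,2)–Q(5,2)= Q(4,2)–Q(5,3)= Q(4,2)–P(5,1)≠ Q(4,3)–Q(4,4)= Q(4,3)–Q(5,3)= Q(4,3)–P(5,4)≠ Q(4,3)–Q(5,2)= Q(4,4)–P(4,5)≠ Q(4,4)–P(5,4)≠ Q(4,4)–Q(5,5)= Q(4,4)–Q(5,3)= P(4,5)–P(4,6)= P(4,5)–Q(5,5)≠ P(4,5)–P(5,4)= P(4,6)–Q(5,5)≠  → 7/19 unlike.
Row 5: P(5,1)–Q(5,2)≠ P(5,1)–P(6,1)= P(5,1)–Q(6,2)≠ Q(5,2)–Q(5,3)= Q(5,2)–Q(6,2)= Q(5,2)–P(6,3)≠ Q(5,2)–P(6,1)≠ Q(5,3)–P(5,4)≠ Q(5,3)–P(6,3)≠ Q(5,3)–P(6,4)≠ Q(5,3)–Q(6,2)= P(5,4)–Q(5,5)≠ P(5,4)–P(6,4)= P(5,4)–Q(6,5)≠ P(5,4)–P(6,3)= Q(5,5)–Q(6,5)= Q(5,5)–Q(6,6)= Q(5,5)–P(6,4)≠  → 10/18 unlike.
Row 6: P(6,1)–Q(6,2)≠ Q(6,2)–P(6,3)≠ P(6,3)–P(6,4)= P(6,4)–Q(6,5)≠ Q(6,5)–Q(6,6)=  → 3/5 unlike.
Total adjacent occupied pairs: 109; unlike-type pairs: 58.
58/109 is already in lowest terms.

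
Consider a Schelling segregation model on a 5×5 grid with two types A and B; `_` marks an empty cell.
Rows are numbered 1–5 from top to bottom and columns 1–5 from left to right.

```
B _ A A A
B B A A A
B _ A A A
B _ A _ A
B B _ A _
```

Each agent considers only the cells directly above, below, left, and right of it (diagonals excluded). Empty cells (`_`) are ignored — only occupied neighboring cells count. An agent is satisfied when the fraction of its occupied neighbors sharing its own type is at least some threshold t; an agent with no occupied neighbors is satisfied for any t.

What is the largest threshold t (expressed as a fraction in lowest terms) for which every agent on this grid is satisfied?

Row 1: (1,1)B 1/1 · (1,3)A 2/2 · (1,4)A 3/3 · (1,5)A 2/2
Row 2: (2,1)B 3/3 · (2,2)B 1/2 · (2,3)A 3/4 · (2,4)A 4/4 · (2,5)A 3/3
Row 3: (3,1)B 2/2 · (3,3)A 3/3 · (3,4)A 3/3 · (3,5)A 3/3
Row 4: (4,1)B 2/2 · (4,3)A 1/1 · (4,5)A 1/1
Row 5: (5,1)B 2/2 · (5,2)B 1/1 · (5,4)A — no occupied neighbors
The smallest same-type fraction is 1/2 at (2,2), which reduces to 1/2. Any threshold above that leaves this agent unsatisfied.

1/2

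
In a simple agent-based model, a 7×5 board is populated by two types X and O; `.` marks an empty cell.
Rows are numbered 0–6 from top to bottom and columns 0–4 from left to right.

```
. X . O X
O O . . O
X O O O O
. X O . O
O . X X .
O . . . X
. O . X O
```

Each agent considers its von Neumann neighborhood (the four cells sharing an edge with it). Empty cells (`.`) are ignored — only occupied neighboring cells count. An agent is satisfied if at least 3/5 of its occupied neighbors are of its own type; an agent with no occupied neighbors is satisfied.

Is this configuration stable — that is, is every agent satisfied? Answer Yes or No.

No

(0,1)X 0/1 unhappy
(0,3)O 0/1 unhappy
(0,4)X 0/2 unhappy
(1,0)O 1/2 unhappy
(1,1)O 2/3 ok
(1,4)O 1/2 unhappy
(2,0)X 0/2 unhappy
(2,1)O 2/4 unhappy
(2,2)O 3/3 ok
(2,3)O 2/2 ok
(2,4)O 3/3 ok
(3,1)X 0/2 unhappy
(3,2)O 1/3 unhappy
(3,4)O 1/1 ok
(4,0)O 1/1 ok
(4,2)X 1/2 unhappy
(4,3)X 1/1 ok
(5,0)O 1/1 ok
(5,4)X 0/1 unhappy
(6,1)O 0/0 ok
(6,3)X 0/1 unhappy
(6,4)O 0/2 unhappy
For instance (0,1) has only 0/1 same-type neighbors, below 3/5.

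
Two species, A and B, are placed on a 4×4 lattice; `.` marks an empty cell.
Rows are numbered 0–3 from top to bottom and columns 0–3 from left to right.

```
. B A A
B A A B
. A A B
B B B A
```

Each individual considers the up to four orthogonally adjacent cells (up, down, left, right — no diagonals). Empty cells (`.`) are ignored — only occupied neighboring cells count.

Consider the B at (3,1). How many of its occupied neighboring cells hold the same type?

2

Occupied neighbors of (3,1): (2,1)=A, (3,0)=B, (3,2)=B.
Same type (B): 2 of 3.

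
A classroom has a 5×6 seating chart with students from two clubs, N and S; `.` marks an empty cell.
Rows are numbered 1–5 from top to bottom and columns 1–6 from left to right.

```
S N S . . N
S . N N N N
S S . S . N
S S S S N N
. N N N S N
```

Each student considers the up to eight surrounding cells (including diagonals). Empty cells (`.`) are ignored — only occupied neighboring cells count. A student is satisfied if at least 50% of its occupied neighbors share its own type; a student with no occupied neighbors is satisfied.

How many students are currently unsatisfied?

8

Row 1: (1,1)S 1/2 ok · (1,2)N 1/4 unhappy · (1,3)S 0/3 unhappy · (1,6)N 2/2 ok
Row 2: (2,1)S 3/4 ok · (2,3)N 2/5 unhappy · (2,4)N 2/4 ok · (2,5)N 4/5 ok · (2,6)N 3/3 ok
Row 3: (3,1)S 4/4 ok · (3,2)S 5/6 ok · (3,4)S 2/6 unhappy · (3,6)N 4/4 ok
Row 4: (4,1)S 3/4 ok · (4,2)S 4/6 ok · (4,3)S 4/7 ok · (4,4)S 3/6 ok · (4,5)N 4/7 ok · (4,6)N 3/4 ok
Row 5: (5,2)N 1/4 unhappy · (5,3)N 2/5 unhappy · (5,4)N 2/5 unhappy · (5,5)S 1/5 unhappy · (5,6)N 2/3 ok
Unsatisfied: (1,2), (1,3), (2,3), (3,4), (5,2), (5,3), (5,4), (5,5) — 8 in total.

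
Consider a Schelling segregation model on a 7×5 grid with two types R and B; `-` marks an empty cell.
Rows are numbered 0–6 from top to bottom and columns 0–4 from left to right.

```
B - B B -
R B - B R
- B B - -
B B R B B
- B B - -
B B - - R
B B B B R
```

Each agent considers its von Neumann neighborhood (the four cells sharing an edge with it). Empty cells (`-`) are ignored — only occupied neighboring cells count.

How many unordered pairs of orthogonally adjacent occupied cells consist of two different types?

8

Scan each occupied cell's neighbors to the right and below so each pair is counted once.
Row 0: B(0,0)–R(1,0)≠ B(0,2)–B(0,3)= B(0,3)–B(1,3)=  → 1/3 unlike.
Row 1: R(1,0)–B(1,1)≠ B(1,1)–B(2,1)= B(1,3)–R(1,4)≠  → 2/3 unlike.
Row 2: B(2,1)–B(2,2)= B(2,1)–B(3,1)= B(2,2)–R(3,2)≠  → 1/3 unlike.
Row 3: B(3,0)–B(3,1)= B(3,1)–R(3,2)≠ B(3,1)–B(4,1)= R(3,2)–B(3,3)≠ R(3,2)–B(4,2)≠ B(3,3)–B(3,4)=  → 3/6 unlike.
Row 4: B(4,1)–B(4,2)= B(4,1)–B(5,1)=  → 0/2 unlike.
Row 5: B(5,0)–B(5,1)= B(5,0)–B(6,0)= B(5,1)–B(6,1)= R(5,4)–R(6,4)=  → 0/4 unlike.
Row 6: B(6,0)–B(6,1)= B(6,1)–B(6,2)= B(6,2)–B(6,3)= B(6,3)–R(6,4)≠  → 1/4 unlike.
Total adjacent occupied pairs: 25; unlike-type pairs: 8.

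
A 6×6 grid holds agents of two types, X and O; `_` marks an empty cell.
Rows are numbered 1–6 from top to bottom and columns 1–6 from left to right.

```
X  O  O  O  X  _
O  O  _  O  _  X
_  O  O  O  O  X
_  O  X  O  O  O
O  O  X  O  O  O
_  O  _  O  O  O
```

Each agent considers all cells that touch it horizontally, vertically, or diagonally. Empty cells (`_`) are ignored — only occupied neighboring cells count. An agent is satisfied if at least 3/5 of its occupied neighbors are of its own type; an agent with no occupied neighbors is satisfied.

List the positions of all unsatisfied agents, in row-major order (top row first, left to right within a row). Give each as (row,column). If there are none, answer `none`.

Row 1: (1,1)X 0/3 not · (1,2)O 3/4 satisfied · (1,3)O 4/4 satisfied · (1,4)O 2/3 satisfied · (1,5)X 1/3 not
Row 2: (2,1)O 3/4 satisfied · (2,2)O 5/6 satisfied · (2,4)O 5/6 satisfied · (2,6)X 2/3 satisfied
Row 3: (3,2)O 4/5 satisfied · (3,3)O 6/7 satisfied · (3,4)O 5/6 satisfied · (3,5)O 5/7 satisfied · (3,6)X 1/4 not
Row 4: (4,2)O 4/6 satisfied · (4,3)X 1/8 not · (4,4)O 6/8 satisfied · (4,5)O 7/8 satisfied · (4,6)O 4/5 satisfied
Row 5: (5,1)O 3/3 satisfied · (5,2)O 3/5 satisfied · (5,3)X 1/7 not · (5,4)O 5/7 satisfied · (5,5)O 8/8 satisfied · (5,6)O 5/5 satisfied
Row 6: (6,2)O 2/3 satisfied · (6,4)O 3/4 satisfied · (6,5)O 5/5 satisfied · (6,6)O 3/3 satisfied

(1,1), (1,5), (3,6), (4,3), (5,3)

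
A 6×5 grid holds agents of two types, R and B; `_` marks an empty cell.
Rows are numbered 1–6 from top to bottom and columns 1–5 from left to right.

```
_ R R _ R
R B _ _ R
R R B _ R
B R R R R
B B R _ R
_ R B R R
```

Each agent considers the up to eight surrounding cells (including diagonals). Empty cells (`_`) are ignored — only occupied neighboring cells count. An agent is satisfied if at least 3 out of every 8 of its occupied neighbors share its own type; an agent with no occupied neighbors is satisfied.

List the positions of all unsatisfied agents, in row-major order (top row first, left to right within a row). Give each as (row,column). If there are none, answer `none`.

(1,2)R 2/3 ok
(1,3)R 1/2 ok
(1,5)R 1/1 ok
(2,1)R 3/4 ok
(2,2)B 1/6 unhappy
(2,5)R 2/2 ok
(3,1)R 3/5 ok
(3,2)R 4/7 ok
(3,3)B 1/5 unhappy
(3,5)R 3/3 ok
(4,1)B 2/5 ok
(4,2)R 4/8 ok
(4,3)R 4/6 ok
(4,4)R 5/6 ok
(4,5)R 3/3 ok
(5,1)B 2/4 ok
(5,2)B 3/7 ok
(5,3)R 5/7 ok
(5,5)R 4/4 ok
(6,2)R 1/4 unhappy
(6,3)B 1/4 unhappy
(6,4)R 3/4 ok
(6,5)R 2/2 ok

(2,2), (3,3), (6,2), (6,3)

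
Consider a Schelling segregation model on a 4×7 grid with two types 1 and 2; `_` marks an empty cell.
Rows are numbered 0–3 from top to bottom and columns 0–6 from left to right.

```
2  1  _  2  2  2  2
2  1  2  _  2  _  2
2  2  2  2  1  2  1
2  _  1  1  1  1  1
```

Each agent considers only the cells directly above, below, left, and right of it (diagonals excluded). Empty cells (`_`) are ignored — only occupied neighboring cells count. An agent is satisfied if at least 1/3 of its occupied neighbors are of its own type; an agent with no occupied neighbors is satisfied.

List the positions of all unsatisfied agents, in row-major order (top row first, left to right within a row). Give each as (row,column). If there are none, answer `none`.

Row 0: (0,0)2 1/2 ✓ · (0,1)1 1/2 ✓ · (0,3)2 1/1 ✓ · (0,4)2 3/3 ✓ · (0,5)2 2/2 ✓ · (0,6)2 2/2 ✓
Row 1: (1,0)2 2/3 ✓ · (1,1)1 1/4 ✗ · (1,2)2 1/2 ✓ · (1,4)2 1/2 ✓ · (1,6)2 1/2 ✓
Row 2: (2,0)2 3/3 ✓ · (2,1)2 2/3 ✓ · (2,2)2 3/4 ✓ · (2,3)2 1/3 ✓ · (2,4)1 1/4 ✗ · (2,5)2 0/3 ✗ · (2,6)1 1/3 ✓
Row 3: (3,0)2 1/1 ✓ · (3,2)1 1/2 ✓ · (3,3)1 2/3 ✓ · (3,4)1 3/3 ✓ · (3,5)1 2/3 ✓ · (3,6)1 2/2 ✓

(1,1), (2,4), (2,5)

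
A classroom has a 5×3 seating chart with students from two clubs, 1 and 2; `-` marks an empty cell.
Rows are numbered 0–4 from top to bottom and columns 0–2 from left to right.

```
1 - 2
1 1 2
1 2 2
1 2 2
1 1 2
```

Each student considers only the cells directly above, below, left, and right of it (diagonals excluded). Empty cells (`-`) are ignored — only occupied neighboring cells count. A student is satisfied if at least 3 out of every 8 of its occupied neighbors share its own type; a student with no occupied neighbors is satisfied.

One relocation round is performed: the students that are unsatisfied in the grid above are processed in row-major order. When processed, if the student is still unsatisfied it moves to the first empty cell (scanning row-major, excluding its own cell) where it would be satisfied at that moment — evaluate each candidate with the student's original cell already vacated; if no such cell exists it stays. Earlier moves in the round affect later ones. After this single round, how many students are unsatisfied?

0

Initially unsatisfied (in order): (1,1), (4,1).
  (1,1) → (0,1).
  (4,1) → (1,1).
Resulting grid:
1 1 2
1 1 2
1 2 2
1 2 2
1 - 2
All satisfied now.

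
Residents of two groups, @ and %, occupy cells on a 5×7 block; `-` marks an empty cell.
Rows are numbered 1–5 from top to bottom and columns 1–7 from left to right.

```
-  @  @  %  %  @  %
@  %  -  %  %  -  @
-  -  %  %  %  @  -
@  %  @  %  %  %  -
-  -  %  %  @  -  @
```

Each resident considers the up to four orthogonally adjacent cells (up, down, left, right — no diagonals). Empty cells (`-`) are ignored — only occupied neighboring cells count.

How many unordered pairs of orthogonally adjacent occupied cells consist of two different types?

Scan each occupied cell's neighbors to the right and below so each pair is counted once.
From row 1: 5 unlike of 9 pairs (running 5/9).
From row 2: 1 unlike of 4 pairs (running 6/13).
From row 3: 3 unlike of 7 pairs (running 9/20).
From row 4: 5 unlike of 8 pairs (running 14/28).
From row 5: 1 unlike of 2 pairs (running 15/30).
Total adjacent occupied pairs: 30; unlike-type pairs: 15.

15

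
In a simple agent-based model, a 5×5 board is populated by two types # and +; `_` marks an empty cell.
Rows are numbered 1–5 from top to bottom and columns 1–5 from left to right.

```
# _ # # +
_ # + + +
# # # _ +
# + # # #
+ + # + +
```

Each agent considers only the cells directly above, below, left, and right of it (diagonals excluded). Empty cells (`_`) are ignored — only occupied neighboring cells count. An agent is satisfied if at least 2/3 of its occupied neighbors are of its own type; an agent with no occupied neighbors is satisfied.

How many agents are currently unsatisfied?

13

(1,1)# 0/0 ok
(1,3)# 1/2 unhappy
(1,4)# 1/3 unhappy
(1,5)+ 1/2 unhappy
(2,2)# 1/2 unhappy
(2,3)+ 1/4 unhappy
(2,4)+ 2/3 ok
(2,5)+ 3/3 ok
(3,1)# 2/2 ok
(3,2)# 3/4 ok
(3,3)# 2/3 ok
(3,5)+ 1/2 unhappy
(4,1)# 1/3 unhappy
(4,2)+ 1/4 unhappy
(4,3)# 3/4 ok
(4,4)# 2/3 ok
(4,5)# 1/3 unhappy
(5,1)+ 1/2 unhappy
(5,2)+ 2/3 ok
(5,3)# 1/3 unhappy
(5,4)+ 1/3 unhappy
(5,5)+ 1/2 unhappy
Unsatisfied: (1,3), (1,4), (1,5), (2,2), (2,3), (3,5), (4,1), (4,2), (4,5), (5,1), (5,3), (5,4), (5,5) — 13 in total.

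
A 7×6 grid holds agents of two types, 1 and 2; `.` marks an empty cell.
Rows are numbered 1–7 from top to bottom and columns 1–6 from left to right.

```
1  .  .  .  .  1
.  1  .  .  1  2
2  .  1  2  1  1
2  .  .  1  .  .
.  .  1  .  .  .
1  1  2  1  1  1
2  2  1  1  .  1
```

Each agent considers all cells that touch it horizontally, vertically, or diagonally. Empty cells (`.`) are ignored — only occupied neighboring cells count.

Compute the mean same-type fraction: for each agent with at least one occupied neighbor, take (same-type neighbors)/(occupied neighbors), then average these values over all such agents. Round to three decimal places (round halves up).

0.608

(1,1)1 1/1
(1,6)1 1/2
(2,2)1 2/3
(2,5)1 3/5
(2,6)2 0/4
(3,1)2 1/2
(3,3)1 2/3
(3,4)2 0/4
(3,5)1 3/5
(3,6)1 2/3
(4,1)2 1/1
(4,4)1 3/4
(5,3)1 3/4
(6,1)1 1/3
(6,2)1 3/6
(6,3)2 1/6
(6,4)1 4/5
(6,5)1 4/4
(6,6)1 2/2
(7,1)2 1/3
(7,2)2 2/5
(7,3)1 3/5
(7,4)1 3/4
(7,6)1 2/2
Sum over 24 agents: 1/1 + 1/2 + 2/3 + 3/5 + 0/4 + 1/2 + 2/3 + 0/4 + 3/5 + 2/3 + 1/1 + 3/4 + 3/4 + 1/3 + 3/6 + 1/6 + 4/5 + 4/4 + 2/2 + 1/3 + 2/5 + 3/5 + 3/4 + 2/2 = 175/12; mean = 175/12 ÷ 24 = 175/288 = 0.607638… → 0.608.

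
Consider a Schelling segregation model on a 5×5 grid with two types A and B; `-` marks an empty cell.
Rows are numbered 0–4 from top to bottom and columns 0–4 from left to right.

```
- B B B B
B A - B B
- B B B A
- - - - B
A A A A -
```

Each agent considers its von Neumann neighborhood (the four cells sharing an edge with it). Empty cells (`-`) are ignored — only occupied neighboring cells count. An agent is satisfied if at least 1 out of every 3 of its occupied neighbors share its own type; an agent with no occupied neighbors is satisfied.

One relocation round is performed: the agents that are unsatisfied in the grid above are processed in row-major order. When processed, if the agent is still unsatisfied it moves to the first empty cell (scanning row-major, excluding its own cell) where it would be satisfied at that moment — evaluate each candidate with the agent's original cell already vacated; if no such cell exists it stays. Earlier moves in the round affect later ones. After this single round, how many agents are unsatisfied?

Initially unsatisfied (in order): (1,0), (1,1), (2,4), (3,4).
  (1,0) → (0,0).
  (1,1) → (3,0).
  (2,4) → (2,0).
  (3,4): now satisfied by earlier moves; stays.
Resulting grid:
B B B B B
- - - B B
A B B B -
A - - - B
A A A A -
All satisfied now.

0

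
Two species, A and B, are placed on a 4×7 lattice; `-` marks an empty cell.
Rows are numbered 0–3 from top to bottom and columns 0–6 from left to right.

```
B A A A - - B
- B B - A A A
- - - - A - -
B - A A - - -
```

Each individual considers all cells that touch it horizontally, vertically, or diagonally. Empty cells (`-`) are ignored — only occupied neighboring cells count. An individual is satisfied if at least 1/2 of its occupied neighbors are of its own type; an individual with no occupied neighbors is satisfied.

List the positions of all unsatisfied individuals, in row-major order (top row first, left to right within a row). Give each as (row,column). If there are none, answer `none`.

(0,1), (0,6), (1,2)

Row 0: (0,0)B 1/2 satisfied · (0,1)A 1/4 not · (0,2)A 2/4 satisfied · (0,3)A 2/3 satisfied · (0,6)B 0/2 not
Row 1: (1,1)B 2/4 satisfied · (1,2)B 1/4 not · (1,4)A 3/3 satisfied · (1,5)A 3/4 satisfied · (1,6)A 1/2 satisfied
Row 2: (2,4)A 3/3 satisfied
Row 3: (3,0)B 0/0 satisfied · (3,2)A 1/1 satisfied · (3,3)A 2/2 satisfied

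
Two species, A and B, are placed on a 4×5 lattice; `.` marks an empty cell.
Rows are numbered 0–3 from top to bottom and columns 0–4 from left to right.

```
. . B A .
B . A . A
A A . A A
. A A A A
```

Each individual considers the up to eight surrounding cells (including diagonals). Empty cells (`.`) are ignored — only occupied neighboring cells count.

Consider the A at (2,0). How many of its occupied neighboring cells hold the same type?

2

Occupied neighbors of (2,0): (1,0)=B, (2,1)=A, (3,1)=A.
Same type (A): 2 of 3.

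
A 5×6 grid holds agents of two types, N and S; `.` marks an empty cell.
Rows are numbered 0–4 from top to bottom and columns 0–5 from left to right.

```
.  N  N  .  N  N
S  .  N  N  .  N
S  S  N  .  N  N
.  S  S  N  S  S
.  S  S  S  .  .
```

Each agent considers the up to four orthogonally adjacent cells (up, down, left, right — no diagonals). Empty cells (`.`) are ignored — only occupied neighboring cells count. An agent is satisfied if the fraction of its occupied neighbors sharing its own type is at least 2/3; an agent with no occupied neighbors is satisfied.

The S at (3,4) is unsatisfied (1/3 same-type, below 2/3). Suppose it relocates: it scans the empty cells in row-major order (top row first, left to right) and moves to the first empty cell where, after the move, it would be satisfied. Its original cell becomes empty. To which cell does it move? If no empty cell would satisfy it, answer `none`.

Vacating (3,4). Empty cells in order:
  (0,0): 1/2 same-type → still unsatisfied.
  (0,3): 0/3 same-type → still unsatisfied.
  (1,1): 2/4 same-type → still unsatisfied.
  (1,4): 0/4 same-type → still unsatisfied.
  (2,3): 0/4 same-type → still unsatisfied.
  (3,0): 2/2 same-type → satisfied — stop here.

(3,0)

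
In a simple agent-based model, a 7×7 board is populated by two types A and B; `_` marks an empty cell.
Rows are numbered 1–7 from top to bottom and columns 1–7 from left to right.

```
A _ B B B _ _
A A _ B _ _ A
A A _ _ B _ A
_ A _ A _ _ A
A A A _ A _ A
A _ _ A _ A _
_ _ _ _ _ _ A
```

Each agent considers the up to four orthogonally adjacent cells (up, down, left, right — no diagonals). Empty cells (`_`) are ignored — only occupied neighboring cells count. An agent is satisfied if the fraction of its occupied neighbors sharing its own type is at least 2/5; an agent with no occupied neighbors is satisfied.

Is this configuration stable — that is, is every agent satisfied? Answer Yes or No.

Yes

(1,1)A 1/1 ✓
(1,3)B 1/1 ✓
(1,4)B 3/3 ✓
(1,5)B 1/1 ✓
(2,1)A 3/3 ✓
(2,2)A 2/2 ✓
(2,4)B 1/1 ✓
(2,7)A 1/1 ✓
(3,1)A 2/2 ✓
(3,2)A 3/3 ✓
(3,5)B 0/0 ✓
(3,7)A 2/2 ✓
(4,2)A 2/2 ✓
(4,4)A 0/0 ✓
(4,7)A 2/2 ✓
(5,1)A 2/2 ✓
(5,2)A 3/3 ✓
(5,3)A 1/1 ✓
(5,5)A 0/0 ✓
(5,7)A 1/1 ✓
(6,1)A 1/1 ✓
(6,4)A 0/0 ✓
(6,6)A 0/0 ✓
(7,7)A 0/0 ✓
All meet the threshold, so the configuration is stable.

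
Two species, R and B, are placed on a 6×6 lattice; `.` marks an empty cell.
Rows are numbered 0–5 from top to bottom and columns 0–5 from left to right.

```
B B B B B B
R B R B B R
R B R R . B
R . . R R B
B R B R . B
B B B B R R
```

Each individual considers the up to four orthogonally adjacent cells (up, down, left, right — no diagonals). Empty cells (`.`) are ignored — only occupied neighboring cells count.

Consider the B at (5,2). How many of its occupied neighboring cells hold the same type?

Occupied neighbors of (5,2): (4,2)=B, (5,1)=B, (5,3)=B.
Same type (B): 3 of 3.

3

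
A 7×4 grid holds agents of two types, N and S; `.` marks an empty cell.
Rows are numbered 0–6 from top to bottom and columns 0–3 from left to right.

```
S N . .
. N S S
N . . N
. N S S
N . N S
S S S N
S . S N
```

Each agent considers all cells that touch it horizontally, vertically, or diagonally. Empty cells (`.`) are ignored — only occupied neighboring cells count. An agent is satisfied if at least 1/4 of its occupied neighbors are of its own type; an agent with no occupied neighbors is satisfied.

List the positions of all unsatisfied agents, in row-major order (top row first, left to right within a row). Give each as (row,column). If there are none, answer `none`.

(0,0), (2,3)

Row 0: (0,0)S 0/2 unhappy · (0,1)N 1/3 ok
Row 1: (1,1)N 2/4 ok · (1,2)S 1/4 ok · (1,3)S 1/2 ok
Row 2: (2,0)N 2/2 ok · (2,3)N 0/4 unhappy
Row 3: (3,1)N 3/4 ok · (3,2)S 2/5 ok · (3,3)S 2/4 ok
Row 4: (4,0)N 1/3 ok · (4,2)N 2/7 ok · (4,3)S 3/5 ok
Row 5: (5,0)S 2/3 ok · (5,1)S 4/6 ok · (5,2)S 3/6 ok · (5,3)N 2/5 ok
Row 6: (6,0)S 2/2 ok · (6,2)S 2/4 ok · (6,3)N 1/3 ok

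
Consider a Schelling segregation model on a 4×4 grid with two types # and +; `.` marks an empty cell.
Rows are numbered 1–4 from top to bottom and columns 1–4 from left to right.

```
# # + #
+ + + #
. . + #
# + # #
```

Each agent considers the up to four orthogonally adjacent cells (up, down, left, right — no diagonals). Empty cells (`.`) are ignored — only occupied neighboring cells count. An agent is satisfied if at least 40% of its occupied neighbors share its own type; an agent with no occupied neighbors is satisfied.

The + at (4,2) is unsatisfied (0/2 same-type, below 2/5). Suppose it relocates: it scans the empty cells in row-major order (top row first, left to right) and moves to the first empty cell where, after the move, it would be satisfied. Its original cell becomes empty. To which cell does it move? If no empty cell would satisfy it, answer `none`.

Vacating (4,2). Empty cells in order:
  (3,1): 1/2 same-type → satisfied — stop here.

(3,1)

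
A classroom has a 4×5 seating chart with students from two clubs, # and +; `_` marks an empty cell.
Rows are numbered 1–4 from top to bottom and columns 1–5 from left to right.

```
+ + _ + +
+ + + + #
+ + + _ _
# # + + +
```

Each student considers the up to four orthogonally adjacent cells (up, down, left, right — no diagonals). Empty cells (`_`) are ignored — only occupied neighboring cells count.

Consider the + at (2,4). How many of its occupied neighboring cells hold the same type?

2

Occupied neighbors of (2,4): (1,4)=+, (2,3)=+, (2,5)=#.
Same type (+): 2 of 3.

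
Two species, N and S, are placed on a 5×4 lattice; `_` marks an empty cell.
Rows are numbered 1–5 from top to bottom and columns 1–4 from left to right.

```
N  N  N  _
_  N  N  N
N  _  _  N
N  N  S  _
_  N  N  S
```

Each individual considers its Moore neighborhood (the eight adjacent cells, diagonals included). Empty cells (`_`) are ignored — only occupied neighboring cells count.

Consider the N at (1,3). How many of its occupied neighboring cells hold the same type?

4

Occupied neighbors of (1,3): (1,2)=N, (2,2)=N, (2,3)=N, (2,4)=N.
Same type (N): 4 of 4.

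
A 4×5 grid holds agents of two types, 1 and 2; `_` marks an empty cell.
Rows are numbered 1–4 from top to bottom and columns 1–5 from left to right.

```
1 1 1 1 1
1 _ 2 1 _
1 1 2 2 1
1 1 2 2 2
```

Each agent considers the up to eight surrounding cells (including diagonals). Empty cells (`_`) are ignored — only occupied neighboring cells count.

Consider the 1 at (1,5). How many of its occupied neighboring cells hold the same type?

Occupied neighbors of (1,5): (1,4)=1, (2,4)=1.
Same type (1): 2 of 2.

2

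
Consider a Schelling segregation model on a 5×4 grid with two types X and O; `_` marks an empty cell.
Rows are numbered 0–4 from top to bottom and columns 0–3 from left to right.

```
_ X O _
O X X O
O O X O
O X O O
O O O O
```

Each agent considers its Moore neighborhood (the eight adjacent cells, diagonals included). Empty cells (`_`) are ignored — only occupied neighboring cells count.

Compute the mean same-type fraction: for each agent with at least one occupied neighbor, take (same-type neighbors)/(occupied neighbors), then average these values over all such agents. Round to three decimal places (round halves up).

0.579

Row 0: (0,1)X 2/4 · (0,2)O 1/4
Row 1: (1,0)O 2/4 · (1,1)X 3/7 · (1,2)X 3/7 · (1,3)O 2/4
Row 2: (2,0)O 3/5 · (2,1)O 4/8 · (2,2)X 3/8 · (2,3)O 3/5
Row 3: (3,0)O 4/5 · (3,1)X 1/8 · (3,2)O 6/8 · (3,3)O 4/5
Row 4: (4,0)O 2/3 · (4,1)O 4/5 · (4,2)O 4/5 · (4,3)O 3/3
Sum over 18 agents: 2/4 + 1/4 + 2/4 + 3/7 + 3/7 + 2/4 + 3/5 + 4/8 + 3/8 + 3/5 + 4/5 + 1/8 + 6/8 + 4/5 + 2/3 + 4/5 + 4/5 + 3/3 = 2189/210; mean = 2189/210 ÷ 18 = 2189/3780 = 0.579100… → 0.579.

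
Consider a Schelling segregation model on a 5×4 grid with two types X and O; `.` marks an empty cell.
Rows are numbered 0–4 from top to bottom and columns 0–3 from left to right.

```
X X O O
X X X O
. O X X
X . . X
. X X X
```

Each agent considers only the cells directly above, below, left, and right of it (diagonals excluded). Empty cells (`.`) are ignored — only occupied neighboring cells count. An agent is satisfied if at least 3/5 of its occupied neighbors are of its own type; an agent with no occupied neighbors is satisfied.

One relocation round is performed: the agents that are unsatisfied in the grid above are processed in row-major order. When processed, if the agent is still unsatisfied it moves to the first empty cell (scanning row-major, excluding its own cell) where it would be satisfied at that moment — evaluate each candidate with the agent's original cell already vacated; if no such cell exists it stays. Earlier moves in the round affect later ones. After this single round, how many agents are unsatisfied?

Initially unsatisfied (in order): (0,2), (1,2), (1,3), (2,1).
  (0,2): no empty cell satisfies it; stays.
  (1,2) → (2,0).
  (1,3): no empty cell satisfies it; stays.
  (2,1): no empty cell satisfies it; stays.
Resulting grid:
X X O O
X X . O
X O X X
X . . X
. X X X
Unsatisfied now: (0,2), (1,3), (2,1), (2,2).

4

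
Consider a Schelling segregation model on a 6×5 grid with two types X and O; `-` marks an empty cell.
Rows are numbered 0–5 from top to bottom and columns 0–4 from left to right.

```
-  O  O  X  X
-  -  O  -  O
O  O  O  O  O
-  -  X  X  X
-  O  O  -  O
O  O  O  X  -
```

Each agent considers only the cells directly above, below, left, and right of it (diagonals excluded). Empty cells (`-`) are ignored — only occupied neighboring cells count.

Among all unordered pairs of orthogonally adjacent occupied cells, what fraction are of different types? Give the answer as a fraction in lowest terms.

Scan each occupied cell's neighbors to the right and below so each pair is counted once.
Row 0: O(0,1)–O(0,2)= O(0,2)–X(0,3)≠ O(0,2)–O(1,2)= X(0,3)–X(0,4)= X(0,4)–O(1,4)≠  → 2/5 unlike.
Row 1: O(1,2)–O(2,2)= O(1,4)–O(2,4)=  → 0/2 unlike.
Row 2: O(2,0)–O(2,1)= O(2,1)–O(2,2)= O(2,2)–O(2,3)= O(2,2)–X(3,2)≠ O(2,3)–O(2,4)= O(2,3)–X(3,3)≠ O(2,4)–X(3,4)≠  → 3/7 unlike.
Row 3: X(3,2)–X(3,3)= X(3,2)–O(4,2)≠ X(3,3)–X(3,4)= X(3,4)–O(4,4)≠  → 2/4 unlike.
Row 4: O(4,1)–O(4,2)= O(4,1)–O(5,1)= O(4,2)–O(5,2)=  → 0/3 unlike.
Row 5: O(5,0)–O(5,1)= O(5,1)–O(5,2)= O(5,2)–X(5,3)≠  → 1/3 unlike.
Total adjacent occupied pairs: 24; unlike-type pairs: 8.
8/24 reduces to 1/3.

1/3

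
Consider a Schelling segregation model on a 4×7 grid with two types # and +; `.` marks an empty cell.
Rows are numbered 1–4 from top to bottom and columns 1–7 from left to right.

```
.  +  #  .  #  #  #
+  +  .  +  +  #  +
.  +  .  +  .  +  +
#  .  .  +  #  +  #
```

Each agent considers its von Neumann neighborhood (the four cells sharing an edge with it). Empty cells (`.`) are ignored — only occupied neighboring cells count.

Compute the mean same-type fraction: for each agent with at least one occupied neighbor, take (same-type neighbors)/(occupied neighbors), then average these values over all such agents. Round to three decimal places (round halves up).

0.557

(1,2)+ 1/2
(1,3)# 0/1
(1,5)# 1/2
(1,6)# 3/3
(1,7)# 1/2
(2,1)+ 1/1
(2,2)+ 3/3
(2,4)+ 2/2
(2,5)+ 1/3
(2,6)# 1/4
(2,7)+ 1/3
(3,2)+ 1/1
(3,4)+ 2/2
(3,6)+ 2/3
(3,7)+ 2/3
(4,1)# — no occupied neighbors
(4,4)+ 1/2
(4,5)# 0/2
(4,6)+ 1/3
(4,7)# 0/2
Sum over 19 agents: 1/2 + 0/1 + 1/2 + 3/3 + 1/2 + 1/1 + 3/3 + 2/2 + 1/3 + 1/4 + 1/3 + 1/1 + 2/2 + 2/3 + 2/3 + 1/2 + 0/2 + 1/3 + 0/2 = 127/12; mean = 127/12 ÷ 19 = 127/228 = 0.557017… → 0.557.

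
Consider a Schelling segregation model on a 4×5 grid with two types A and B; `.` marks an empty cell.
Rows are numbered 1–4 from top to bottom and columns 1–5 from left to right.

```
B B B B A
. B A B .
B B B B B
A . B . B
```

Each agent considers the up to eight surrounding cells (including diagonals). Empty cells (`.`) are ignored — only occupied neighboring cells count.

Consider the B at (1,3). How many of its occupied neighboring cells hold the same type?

4

Occupied neighbors of (1,3): (1,2)=B, (1,4)=B, (2,2)=B, (2,3)=A, (2,4)=B.
Same type (B): 4 of 5.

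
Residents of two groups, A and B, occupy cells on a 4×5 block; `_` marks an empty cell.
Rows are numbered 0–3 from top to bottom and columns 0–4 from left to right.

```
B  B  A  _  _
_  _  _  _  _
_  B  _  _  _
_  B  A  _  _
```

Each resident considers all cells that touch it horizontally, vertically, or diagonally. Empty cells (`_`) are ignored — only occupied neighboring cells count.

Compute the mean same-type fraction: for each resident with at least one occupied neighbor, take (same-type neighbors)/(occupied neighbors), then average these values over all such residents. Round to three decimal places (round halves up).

(0,0)B 1/1
(0,1)B 1/2
(0,2)A 0/1
(2,1)B 1/2
(3,1)B 1/2
(3,2)A 0/2
Sum over 6 residents: 1/1 + 1/2 + 0/1 + 1/2 + 1/2 + 0/2 = 5/2; mean = 5/2 ÷ 6 = 5/12 = 0.416666… → 0.417.

0.417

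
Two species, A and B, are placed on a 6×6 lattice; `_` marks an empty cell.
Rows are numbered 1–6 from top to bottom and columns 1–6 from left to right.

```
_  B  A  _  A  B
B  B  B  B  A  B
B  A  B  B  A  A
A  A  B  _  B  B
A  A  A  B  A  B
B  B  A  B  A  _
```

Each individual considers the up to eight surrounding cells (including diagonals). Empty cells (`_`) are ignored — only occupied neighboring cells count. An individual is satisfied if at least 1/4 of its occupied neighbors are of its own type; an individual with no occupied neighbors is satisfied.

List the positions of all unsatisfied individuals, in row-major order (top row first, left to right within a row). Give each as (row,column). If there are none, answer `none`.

Row 1: (1,2)B 3/4 ok · (1,3)A 0/4 unhappy · (1,5)A 1/4 ok · (1,6)B 1/3 ok
Row 2: (2,1)B 3/4 ok · (2,2)B 5/7 ok · (2,3)B 5/7 ok · (2,4)B 3/7 ok · (2,5)A 3/7 ok · (2,6)B 1/5 unhappy
Row 3: (3,1)B 2/5 ok · (3,2)A 2/8 ok · (3,3)B 5/7 ok · (3,4)B 5/7 ok · (3,5)A 2/7 ok · (3,6)A 2/5 ok
Row 4: (4,1)A 4/5 ok · (4,2)A 5/8 ok · (4,3)B 3/7 ok · (4,5)B 4/7 ok · (4,6)B 2/5 ok
Row 5: (5,1)A 3/5 ok · (5,2)A 5/8 ok · (5,3)A 3/7 ok · (5,4)B 3/7 ok · (5,5)A 1/6 unhappy · (5,6)B 2/4 ok
Row 6: (6,1)B 1/3 ok · (6,2)B 1/5 unhappy · (6,3)A 2/5 ok · (6,4)B 1/5 unhappy · (6,5)A 1/4 ok

(1,3), (2,6), (5,5), (6,2), (6,4)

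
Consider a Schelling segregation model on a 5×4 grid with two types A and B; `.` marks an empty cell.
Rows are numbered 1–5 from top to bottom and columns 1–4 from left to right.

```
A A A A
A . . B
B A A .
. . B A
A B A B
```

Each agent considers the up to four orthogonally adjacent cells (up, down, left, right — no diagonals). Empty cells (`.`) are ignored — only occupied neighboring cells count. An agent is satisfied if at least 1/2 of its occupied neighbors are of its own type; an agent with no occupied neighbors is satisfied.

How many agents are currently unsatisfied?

8

Row 1: (1,1)A 2/2 satisfied · (1,2)A 2/2 satisfied · (1,3)A 2/2 satisfied · (1,4)A 1/2 satisfied
Row 2: (2,1)A 1/2 satisfied · (2,4)B 0/1 not
Row 3: (3,1)B 0/2 not · (3,2)A 1/2 satisfied · (3,3)A 1/2 satisfied
Row 4: (4,3)B 0/3 not · (4,4)A 0/2 not
Row 5: (5,1)A 0/1 not · (5,2)B 0/2 not · (5,3)A 0/3 not · (5,4)B 0/2 not
Unsatisfied: (2,4), (3,1), (4,3), (4,4), (5,1), (5,2), (5,3), (5,4) — 8 in total.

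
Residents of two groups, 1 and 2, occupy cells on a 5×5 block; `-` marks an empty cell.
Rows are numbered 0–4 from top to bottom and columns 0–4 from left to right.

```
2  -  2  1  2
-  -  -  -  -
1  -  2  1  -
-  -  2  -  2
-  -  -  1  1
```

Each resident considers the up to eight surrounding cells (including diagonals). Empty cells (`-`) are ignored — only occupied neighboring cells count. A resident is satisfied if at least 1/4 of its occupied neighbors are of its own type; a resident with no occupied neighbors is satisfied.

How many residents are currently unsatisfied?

(0,0)2 0/0 ok
(0,2)2 0/1 unhappy
(0,3)1 0/2 unhappy
(0,4)2 0/1 unhappy
(2,0)1 0/0 ok
(2,2)2 1/2 ok
(2,3)1 0/3 unhappy
(3,2)2 1/3 ok
(3,4)2 0/3 unhappy
(4,3)1 1/3 ok
(4,4)1 1/2 ok
Unsatisfied: (0,2), (0,3), (0,4), (2,3), (3,4) — 5 in total.

5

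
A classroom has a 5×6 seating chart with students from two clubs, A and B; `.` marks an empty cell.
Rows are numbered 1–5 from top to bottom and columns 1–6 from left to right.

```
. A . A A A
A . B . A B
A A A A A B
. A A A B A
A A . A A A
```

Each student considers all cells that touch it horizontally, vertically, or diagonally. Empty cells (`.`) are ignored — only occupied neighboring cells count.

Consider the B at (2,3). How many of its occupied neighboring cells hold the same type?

Occupied neighbors of (2,3): (1,2)=A, (1,4)=A, (3,2)=A, (3,3)=A, (3,4)=A.
Same type (B): 0 of 5.

0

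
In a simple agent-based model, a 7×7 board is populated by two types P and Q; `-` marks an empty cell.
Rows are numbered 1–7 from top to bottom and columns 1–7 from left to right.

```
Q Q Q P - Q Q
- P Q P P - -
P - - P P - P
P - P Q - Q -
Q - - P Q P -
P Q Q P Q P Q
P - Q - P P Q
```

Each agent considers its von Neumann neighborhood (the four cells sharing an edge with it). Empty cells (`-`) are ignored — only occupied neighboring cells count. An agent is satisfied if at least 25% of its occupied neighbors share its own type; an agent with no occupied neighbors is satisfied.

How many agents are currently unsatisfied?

5

Row 1: (1,1)Q 1/1 satisfied · (1,2)Q 2/3 satisfied · (1,3)Q 2/3 satisfied · (1,4)P 1/2 satisfied · (1,6)Q 1/1 satisfied · (1,7)Q 1/1 satisfied
Row 2: (2,2)P 0/2 not · (2,3)Q 1/3 satisfied · (2,4)P 3/4 satisfied · (2,5)P 2/2 satisfied
Row 3: (3,1)P 1/1 satisfied · (3,4)P 2/3 satisfied · (3,5)P 2/2 satisfied · (3,7)P 0/0 satisfied
Row 4: (4,1)P 1/2 satisfied · (4,3)P 0/1 not · (4,4)Q 0/3 not · (4,6)Q 0/1 not
Row 5: (5,1)Q 0/2 not · (5,4)P 1/3 satisfied · (5,5)Q 1/3 satisfied · (5,6)P 1/3 satisfied
Row 6: (6,1)P 1/3 satisfied · (6,2)Q 1/2 satisfied · (6,3)Q 2/3 satisfied · (6,4)P 1/3 satisfied · (6,5)Q 1/4 satisfied · (6,6)P 2/4 satisfied · (6,7)Q 1/2 satisfied
Row 7: (7,1)P 1/1 satisfied · (7,3)Q 1/1 satisfied · (7,5)P 1/2 satisfied · (7,6)P 2/3 satisfied · (7,7)Q 1/2 satisfied
Unsatisfied: (2,2), (4,3), (4,4), (4,6), (5,1) — 5 in total.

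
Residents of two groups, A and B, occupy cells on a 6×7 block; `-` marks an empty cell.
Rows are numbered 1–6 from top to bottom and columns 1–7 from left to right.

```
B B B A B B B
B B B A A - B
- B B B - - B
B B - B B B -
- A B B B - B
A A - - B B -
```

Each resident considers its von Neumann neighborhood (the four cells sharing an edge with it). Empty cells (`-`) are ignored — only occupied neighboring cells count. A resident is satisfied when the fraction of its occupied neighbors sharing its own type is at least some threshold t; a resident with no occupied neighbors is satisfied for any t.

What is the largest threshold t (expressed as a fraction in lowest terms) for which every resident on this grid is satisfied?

Row 1: (1,1)B 2/2 · (1,2)B 3/3 · (1,3)B 2/3 · (1,4)A 1/3 · (1,5)B 1/3 · (1,6)B 2/2 · (1,7)B 2/2
Row 2: (2,1)B 2/2 · (2,2)B 4/4 · (2,3)B 3/4 · (2,4)A 2/4 · (2,5)A 1/2 · (2,7)B 2/2
Row 3: (3,2)B 3/3 · (3,3)B 3/3 · (3,4)B 2/3 · (3,7)B 1/1
Row 4: (4,1)B 1/1 · (4,2)B 2/3 · (4,4)B 3/3 · (4,5)B 3/3 · (4,6)B 1/1
Row 5: (5,2)A 1/3 · (5,3)B 1/2 · (5,4)B 3/3 · (5,5)B 3/3 · (5,7)B — no occupied neighbors
Row 6: (6,1)A 1/1 · (6,2)A 2/2 · (6,5)B 2/2 · (6,6)B 1/1
The smallest same-type fraction is 1/3 at (1,4), which reduces to 1/3. Any threshold above that leaves this resident unsatisfied.

1/3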